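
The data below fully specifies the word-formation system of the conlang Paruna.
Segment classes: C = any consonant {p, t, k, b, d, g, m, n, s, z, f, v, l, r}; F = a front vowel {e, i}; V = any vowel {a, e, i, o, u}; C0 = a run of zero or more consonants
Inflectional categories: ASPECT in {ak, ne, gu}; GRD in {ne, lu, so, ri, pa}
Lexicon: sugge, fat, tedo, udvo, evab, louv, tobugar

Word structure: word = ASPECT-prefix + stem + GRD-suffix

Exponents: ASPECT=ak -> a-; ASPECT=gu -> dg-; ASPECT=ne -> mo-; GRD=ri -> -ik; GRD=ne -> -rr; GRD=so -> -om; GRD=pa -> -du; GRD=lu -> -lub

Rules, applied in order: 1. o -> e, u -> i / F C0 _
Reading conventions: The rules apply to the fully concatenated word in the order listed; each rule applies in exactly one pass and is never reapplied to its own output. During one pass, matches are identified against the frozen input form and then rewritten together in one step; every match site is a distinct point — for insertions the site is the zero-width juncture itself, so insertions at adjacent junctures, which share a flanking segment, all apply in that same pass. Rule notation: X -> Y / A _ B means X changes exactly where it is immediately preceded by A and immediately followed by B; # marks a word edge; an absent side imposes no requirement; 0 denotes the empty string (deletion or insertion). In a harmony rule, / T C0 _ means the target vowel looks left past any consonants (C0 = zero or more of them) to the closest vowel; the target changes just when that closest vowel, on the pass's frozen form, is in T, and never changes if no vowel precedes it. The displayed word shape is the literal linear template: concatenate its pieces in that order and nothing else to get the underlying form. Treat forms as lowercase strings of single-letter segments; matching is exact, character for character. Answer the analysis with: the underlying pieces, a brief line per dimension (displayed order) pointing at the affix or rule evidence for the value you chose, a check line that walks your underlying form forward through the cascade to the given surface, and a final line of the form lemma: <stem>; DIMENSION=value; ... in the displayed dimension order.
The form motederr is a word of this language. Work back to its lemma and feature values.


underlying: mo-tedo-rr
ASPECT=ne - signalled by the affix mo-
GRD=ne - signalled by the affix -rr
check: motedorr -> motederr
lemma: tedo; ASPECT=ne; GRD=ne


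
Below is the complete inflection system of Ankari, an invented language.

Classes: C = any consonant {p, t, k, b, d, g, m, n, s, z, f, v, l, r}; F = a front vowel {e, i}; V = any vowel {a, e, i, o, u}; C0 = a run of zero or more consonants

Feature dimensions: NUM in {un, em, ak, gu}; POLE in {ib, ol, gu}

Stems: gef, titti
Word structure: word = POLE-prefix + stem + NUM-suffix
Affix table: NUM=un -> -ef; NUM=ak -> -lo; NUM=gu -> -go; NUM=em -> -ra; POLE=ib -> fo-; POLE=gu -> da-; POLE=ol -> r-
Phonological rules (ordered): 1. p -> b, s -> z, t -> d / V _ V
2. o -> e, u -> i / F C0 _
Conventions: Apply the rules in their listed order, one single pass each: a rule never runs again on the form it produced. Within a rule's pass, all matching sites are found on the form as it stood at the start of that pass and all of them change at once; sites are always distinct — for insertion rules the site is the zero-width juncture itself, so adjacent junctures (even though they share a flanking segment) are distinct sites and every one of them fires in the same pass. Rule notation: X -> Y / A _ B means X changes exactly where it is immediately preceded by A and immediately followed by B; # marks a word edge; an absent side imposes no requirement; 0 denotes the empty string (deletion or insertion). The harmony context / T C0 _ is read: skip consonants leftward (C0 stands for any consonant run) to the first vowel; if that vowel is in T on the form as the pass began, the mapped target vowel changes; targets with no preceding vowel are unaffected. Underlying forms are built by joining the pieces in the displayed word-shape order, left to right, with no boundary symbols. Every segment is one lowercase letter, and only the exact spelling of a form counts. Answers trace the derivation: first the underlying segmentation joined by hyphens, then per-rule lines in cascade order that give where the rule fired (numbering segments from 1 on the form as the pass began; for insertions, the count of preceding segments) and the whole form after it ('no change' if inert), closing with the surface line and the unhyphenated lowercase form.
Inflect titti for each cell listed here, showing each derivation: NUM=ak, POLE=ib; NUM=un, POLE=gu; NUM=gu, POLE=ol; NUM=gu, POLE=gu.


cell NUM=ak, POLE=ib:
underlying: fo-titti-lo
1. p -> b, s -> z, t -> d / V _ V: fires at position(s) 3: fodittilo
2. o -> e, u -> i / F C0 _: fires at position(s) 9: fodittile
surface: fodittile

cell NUM=un, POLE=gu:
underlying: da-titti-ef
1. p -> b, s -> z, t -> d / V _ V: fires at position(s) 3: dadittief
2. o -> e, u -> i / F C0 _: no change
surface: dadittief

cell NUM=gu, POLE=ol:
underlying: r-titti-go
1. p -> b, s -> z, t -> d / V _ V: no change
2. o -> e, u -> i / F C0 _: fires at position(s) 8: rtittige
surface: rtittige

cell NUM=gu, POLE=gu:
underlying: da-titti-go
1. p -> b, s -> z, t -> d / V _ V: fires at position(s) 3: dadittigo
2. o -> e, u -> i / F C0 _: fires at position(s) 9: dadittige
surface: dadittige


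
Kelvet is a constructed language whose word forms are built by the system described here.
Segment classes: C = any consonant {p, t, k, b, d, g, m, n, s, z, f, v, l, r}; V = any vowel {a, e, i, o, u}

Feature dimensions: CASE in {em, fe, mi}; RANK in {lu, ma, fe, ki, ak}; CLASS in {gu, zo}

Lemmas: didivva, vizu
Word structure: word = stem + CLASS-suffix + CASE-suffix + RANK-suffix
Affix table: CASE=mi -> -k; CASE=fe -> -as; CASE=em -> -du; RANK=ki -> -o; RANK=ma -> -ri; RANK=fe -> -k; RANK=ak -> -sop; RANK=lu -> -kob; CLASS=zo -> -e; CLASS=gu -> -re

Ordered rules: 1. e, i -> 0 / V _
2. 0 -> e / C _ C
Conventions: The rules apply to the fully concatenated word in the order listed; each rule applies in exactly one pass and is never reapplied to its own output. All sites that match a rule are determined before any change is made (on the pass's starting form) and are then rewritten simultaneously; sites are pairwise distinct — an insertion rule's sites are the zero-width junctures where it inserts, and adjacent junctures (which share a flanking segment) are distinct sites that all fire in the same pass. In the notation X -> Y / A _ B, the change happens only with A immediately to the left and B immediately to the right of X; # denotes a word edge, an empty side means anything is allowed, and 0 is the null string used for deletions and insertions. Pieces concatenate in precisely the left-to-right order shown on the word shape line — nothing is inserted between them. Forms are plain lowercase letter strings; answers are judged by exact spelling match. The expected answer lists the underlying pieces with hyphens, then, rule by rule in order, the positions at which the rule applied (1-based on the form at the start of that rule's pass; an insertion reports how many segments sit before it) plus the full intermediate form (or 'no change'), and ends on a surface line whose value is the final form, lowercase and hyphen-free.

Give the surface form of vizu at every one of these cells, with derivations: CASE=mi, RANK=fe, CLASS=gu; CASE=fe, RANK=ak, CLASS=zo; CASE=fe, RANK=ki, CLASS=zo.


cell CASE=mi, RANK=fe, CLASS=gu:
underlying: vizu-re-k-k
1. e, i -> 0 / V _: no change
2. 0 -> e / C _ C: inserts after position(s) 7: vizurekek
surface: vizurekek

cell CASE=fe, RANK=ak, CLASS=zo:
underlying: vizu-e-as-sop
1. e, i -> 0 / V _: fires at position(s) 5: vizuassop
2. 0 -> e / C _ C: inserts after position(s) 6: vizuasesop
surface: vizuasesop

cell CASE=fe, RANK=ki, CLASS=zo:
underlying: vizu-e-as-o
1. e, i -> 0 / V _: fires at position(s) 5: vizuaso
2. 0 -> e / C _ C: no change
surface: vizuaso


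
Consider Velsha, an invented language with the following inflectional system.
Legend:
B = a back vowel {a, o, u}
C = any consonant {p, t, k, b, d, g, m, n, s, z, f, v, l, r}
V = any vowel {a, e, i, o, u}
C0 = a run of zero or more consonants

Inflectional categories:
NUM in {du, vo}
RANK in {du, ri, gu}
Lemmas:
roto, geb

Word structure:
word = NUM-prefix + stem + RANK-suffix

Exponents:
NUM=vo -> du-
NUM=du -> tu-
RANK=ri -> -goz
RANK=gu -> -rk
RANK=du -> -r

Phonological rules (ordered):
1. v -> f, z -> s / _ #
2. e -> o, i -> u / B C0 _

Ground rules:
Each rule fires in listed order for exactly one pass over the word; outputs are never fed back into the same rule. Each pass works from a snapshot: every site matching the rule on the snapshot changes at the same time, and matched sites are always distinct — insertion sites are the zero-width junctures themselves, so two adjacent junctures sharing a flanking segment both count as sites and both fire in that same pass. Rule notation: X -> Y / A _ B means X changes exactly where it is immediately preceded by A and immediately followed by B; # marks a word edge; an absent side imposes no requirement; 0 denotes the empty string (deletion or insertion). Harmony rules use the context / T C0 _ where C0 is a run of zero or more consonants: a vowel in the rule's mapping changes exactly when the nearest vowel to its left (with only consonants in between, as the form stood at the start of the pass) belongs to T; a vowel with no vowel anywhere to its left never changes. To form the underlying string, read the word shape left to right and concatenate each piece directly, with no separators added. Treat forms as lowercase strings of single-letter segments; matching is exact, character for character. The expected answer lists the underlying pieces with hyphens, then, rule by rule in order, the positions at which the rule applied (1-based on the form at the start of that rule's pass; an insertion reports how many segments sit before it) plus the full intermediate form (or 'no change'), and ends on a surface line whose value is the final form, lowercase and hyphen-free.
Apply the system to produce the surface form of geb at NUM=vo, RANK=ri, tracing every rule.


underlying: du-geb-goz
1. v -> f, z -> s / _ #: fires at position(s) 8: dugebgos
2. e -> o, i -> u / B C0 _: fires at position(s) 4: dugobgos
surface: dugobgos


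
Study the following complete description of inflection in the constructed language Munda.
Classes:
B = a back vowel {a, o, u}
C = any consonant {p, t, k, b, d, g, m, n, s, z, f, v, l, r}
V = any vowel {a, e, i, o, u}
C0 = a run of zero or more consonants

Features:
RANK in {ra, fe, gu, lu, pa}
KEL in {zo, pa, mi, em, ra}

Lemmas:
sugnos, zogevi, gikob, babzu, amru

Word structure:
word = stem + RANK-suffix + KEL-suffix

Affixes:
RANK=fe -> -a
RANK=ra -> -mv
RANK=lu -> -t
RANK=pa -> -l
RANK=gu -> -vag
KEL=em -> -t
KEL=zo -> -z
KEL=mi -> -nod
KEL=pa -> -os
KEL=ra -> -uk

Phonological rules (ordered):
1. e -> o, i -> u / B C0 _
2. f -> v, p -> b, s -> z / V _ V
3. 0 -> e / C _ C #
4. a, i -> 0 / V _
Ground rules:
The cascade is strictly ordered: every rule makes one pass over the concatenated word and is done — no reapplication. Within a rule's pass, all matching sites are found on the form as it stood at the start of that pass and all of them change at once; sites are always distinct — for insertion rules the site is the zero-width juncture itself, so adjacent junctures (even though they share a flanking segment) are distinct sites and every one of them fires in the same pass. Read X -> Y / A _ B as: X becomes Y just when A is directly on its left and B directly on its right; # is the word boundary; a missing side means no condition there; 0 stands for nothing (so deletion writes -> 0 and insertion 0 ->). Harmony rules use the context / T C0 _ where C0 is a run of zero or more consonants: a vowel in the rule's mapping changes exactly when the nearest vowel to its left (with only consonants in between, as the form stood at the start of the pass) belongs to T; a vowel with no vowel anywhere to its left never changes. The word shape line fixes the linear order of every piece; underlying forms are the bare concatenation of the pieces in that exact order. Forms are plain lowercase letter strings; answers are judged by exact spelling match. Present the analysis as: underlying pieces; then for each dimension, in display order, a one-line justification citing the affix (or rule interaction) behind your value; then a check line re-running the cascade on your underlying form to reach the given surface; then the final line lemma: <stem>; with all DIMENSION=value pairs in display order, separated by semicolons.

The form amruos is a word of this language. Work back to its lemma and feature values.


underlying: amru-a-os
RANK=fe - signalled by the affix -a
KEL=pa - signalled by the affix -os
check: amruaos -> amruaos -> amruaos -> amruaos -> amruos
lemma: amru; RANK=fe; KEL=pa


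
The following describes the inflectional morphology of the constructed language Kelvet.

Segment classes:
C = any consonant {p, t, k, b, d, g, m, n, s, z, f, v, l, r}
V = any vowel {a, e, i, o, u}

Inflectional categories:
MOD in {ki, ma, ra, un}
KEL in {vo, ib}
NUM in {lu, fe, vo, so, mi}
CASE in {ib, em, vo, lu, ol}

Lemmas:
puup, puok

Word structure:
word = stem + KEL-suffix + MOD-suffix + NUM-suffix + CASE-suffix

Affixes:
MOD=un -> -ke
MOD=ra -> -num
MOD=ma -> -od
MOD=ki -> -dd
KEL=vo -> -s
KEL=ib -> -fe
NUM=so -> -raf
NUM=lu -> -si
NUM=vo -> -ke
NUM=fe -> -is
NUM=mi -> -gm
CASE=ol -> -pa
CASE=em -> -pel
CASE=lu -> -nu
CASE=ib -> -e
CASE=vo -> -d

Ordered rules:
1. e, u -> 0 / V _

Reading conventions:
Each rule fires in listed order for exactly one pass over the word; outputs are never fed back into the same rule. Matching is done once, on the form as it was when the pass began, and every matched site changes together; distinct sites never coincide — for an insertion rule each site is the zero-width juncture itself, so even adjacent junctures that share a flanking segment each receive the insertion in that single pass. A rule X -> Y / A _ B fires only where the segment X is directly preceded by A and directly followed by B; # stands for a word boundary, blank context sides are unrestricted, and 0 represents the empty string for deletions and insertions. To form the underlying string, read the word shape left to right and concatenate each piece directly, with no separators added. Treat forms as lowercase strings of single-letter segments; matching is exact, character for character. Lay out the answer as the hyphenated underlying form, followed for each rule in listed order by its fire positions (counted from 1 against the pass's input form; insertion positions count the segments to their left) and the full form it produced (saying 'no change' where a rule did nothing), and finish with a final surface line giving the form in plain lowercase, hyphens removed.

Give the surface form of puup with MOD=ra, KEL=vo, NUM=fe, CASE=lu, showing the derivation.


underlying: puup-s-num-is-nu
1. e, u -> 0 / V _: fires at position(s) 3: pupsnumisnu
surface: pupsnumisnu


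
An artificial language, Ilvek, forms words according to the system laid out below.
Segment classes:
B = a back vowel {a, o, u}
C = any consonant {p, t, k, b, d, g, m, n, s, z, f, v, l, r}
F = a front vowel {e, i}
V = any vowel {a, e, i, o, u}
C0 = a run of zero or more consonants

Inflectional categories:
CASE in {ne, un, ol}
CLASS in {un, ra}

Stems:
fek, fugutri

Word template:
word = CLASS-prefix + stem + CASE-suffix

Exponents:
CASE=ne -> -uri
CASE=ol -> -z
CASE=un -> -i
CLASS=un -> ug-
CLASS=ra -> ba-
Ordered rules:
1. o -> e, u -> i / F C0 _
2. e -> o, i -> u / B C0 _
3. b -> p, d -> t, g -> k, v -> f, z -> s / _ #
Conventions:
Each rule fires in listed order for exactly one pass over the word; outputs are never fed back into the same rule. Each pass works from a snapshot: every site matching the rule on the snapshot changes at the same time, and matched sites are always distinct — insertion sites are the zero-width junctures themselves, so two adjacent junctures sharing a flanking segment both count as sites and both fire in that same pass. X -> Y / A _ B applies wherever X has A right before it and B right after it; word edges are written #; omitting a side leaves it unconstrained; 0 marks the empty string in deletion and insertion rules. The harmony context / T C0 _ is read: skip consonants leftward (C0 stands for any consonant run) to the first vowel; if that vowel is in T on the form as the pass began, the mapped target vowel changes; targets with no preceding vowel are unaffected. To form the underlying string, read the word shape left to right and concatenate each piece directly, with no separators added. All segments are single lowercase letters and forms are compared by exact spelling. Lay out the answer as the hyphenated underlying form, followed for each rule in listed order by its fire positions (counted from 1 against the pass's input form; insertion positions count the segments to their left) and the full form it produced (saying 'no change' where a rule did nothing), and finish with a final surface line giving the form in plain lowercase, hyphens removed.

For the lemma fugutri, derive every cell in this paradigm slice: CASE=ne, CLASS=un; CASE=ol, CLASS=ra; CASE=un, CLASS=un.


cell CASE=ne, CLASS=un:
underlying: ug-fugutri-uri
1. o -> e, u -> i / F C0 _: fires at position(s) 10: ugfugutriiri
2. e -> o, i -> u / B C0 _: fires at position(s) 9: ugfugutruiri
3. b -> p, d -> t, g -> k, v -> f, z -> s / _ #: no change
surface: ugfugutruiri

cell CASE=ol, CLASS=ra:
underlying: ba-fugutri-z
1. o -> e, u -> i / F C0 _: no change
2. e -> o, i -> u / B C0 _: fires at position(s) 9: bafugutruz
3. b -> p, d -> t, g -> k, v -> f, z -> s / _ #: fires at position(s) 10: bafugutrus
surface: bafugutrus

cell CASE=un, CLASS=un:
underlying: ug-fugutri-i
1. o -> e, u -> i / F C0 _: no change
2. e -> o, i -> u / B C0 _: fires at position(s) 9: ugfugutrui
3. b -> p, d -> t, g -> k, v -> f, z -> s / _ #: no change
surface: ugfugutrui


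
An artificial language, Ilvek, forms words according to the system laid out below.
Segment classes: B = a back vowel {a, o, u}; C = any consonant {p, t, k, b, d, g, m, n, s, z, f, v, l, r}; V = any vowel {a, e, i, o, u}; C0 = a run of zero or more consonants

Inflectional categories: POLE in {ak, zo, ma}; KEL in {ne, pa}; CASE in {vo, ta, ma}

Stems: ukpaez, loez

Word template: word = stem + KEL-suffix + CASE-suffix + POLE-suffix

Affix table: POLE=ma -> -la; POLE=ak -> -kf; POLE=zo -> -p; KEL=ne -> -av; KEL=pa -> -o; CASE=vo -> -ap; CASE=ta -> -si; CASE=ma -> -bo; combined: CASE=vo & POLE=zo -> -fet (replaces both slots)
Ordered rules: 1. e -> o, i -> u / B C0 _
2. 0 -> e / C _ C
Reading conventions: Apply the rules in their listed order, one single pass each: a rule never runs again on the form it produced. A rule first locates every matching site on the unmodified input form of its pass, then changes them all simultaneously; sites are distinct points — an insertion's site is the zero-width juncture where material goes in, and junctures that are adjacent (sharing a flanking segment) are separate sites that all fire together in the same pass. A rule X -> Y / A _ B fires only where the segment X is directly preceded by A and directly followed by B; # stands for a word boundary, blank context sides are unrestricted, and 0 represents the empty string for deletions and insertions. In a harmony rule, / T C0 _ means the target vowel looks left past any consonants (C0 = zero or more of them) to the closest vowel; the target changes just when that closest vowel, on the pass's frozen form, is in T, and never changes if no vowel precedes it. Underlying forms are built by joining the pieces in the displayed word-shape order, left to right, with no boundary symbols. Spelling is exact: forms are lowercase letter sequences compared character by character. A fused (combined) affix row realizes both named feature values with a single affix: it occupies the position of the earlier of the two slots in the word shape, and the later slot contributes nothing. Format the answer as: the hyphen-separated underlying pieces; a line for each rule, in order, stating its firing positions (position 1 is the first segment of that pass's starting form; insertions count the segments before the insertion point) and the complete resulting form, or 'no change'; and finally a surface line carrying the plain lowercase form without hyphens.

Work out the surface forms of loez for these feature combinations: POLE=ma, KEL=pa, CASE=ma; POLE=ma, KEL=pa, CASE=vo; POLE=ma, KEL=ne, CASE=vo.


cell POLE=ma, KEL=pa, CASE=ma:
underlying: loez-o-bo-la
1. e -> o, i -> u / B C0 _: fires at position(s) 3: loozobola
2. 0 -> e / C _ C: no change
surface: loozobola

cell POLE=ma, KEL=pa, CASE=vo:
underlying: loez-o-ap-la
1. e -> o, i -> u / B C0 _: fires at position(s) 3: loozoapla
2. 0 -> e / C _ C: inserts after position(s) 7: loozoapela
surface: loozoapela

cell POLE=ma, KEL=ne, CASE=vo:
underlying: loez-av-ap-la
1. e -> o, i -> u / B C0 _: fires at position(s) 3: loozavapla
2. 0 -> e / C _ C: inserts after position(s) 8: loozavapela
surface: loozavapela


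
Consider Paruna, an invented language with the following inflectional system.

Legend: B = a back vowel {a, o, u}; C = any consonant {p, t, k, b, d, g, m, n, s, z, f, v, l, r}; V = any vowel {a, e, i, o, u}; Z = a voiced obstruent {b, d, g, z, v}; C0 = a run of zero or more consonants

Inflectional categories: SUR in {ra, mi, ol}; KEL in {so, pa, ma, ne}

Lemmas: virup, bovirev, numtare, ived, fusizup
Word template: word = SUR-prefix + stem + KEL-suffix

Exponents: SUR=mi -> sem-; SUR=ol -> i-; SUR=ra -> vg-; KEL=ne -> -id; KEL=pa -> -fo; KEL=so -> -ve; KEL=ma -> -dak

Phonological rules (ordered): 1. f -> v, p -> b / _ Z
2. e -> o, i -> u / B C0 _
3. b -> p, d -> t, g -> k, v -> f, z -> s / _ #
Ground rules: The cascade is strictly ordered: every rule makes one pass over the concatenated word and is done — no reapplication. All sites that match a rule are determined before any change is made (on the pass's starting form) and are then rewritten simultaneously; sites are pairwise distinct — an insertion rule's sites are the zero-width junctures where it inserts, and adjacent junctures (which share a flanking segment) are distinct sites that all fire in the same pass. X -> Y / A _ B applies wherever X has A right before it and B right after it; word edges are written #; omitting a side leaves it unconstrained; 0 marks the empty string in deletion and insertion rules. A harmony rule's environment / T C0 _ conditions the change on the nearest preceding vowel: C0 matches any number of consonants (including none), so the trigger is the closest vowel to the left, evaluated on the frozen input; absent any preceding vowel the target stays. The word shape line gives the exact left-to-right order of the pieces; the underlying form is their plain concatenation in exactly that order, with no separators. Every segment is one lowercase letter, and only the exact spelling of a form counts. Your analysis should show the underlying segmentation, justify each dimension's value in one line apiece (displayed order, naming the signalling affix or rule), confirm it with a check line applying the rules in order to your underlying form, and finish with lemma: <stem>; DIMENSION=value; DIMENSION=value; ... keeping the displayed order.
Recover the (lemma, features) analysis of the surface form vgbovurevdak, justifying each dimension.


underlying: vg-bovirev-dak
SUR=ra - signalled by the affix vg-
KEL=ma - signalled by the affix -dak
check: vgbovirevdak -> vgbovirevdak -> vgbovurevdak -> vgbovurevdak
lemma: bovirev; SUR=ra; KEL=ma


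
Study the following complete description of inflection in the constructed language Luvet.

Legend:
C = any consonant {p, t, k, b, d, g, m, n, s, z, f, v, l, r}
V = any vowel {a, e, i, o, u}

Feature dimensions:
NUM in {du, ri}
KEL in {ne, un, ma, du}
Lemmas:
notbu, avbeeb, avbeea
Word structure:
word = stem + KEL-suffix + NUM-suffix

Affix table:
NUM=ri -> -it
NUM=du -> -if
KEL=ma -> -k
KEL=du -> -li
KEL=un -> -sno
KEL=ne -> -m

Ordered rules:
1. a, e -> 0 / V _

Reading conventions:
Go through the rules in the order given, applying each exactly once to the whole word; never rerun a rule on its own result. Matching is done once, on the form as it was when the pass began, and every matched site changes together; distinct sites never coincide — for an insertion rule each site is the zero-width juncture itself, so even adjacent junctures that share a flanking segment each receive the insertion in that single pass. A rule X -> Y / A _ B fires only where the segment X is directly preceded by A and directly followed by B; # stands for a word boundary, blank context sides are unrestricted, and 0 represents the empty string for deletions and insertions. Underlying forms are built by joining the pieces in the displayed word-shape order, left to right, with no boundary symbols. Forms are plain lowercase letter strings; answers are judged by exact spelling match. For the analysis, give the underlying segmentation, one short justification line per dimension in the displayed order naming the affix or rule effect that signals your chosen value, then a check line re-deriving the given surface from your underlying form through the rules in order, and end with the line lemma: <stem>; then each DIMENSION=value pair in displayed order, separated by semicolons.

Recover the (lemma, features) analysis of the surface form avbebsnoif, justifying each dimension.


underlying: avbeeb-sno-if
NUM=du - signalled by the affix -if
KEL=un - signalled by the affix -sno
check: avbeebsnoif -> avbebsnoif
lemma: avbeeb; NUM=du; KEL=un


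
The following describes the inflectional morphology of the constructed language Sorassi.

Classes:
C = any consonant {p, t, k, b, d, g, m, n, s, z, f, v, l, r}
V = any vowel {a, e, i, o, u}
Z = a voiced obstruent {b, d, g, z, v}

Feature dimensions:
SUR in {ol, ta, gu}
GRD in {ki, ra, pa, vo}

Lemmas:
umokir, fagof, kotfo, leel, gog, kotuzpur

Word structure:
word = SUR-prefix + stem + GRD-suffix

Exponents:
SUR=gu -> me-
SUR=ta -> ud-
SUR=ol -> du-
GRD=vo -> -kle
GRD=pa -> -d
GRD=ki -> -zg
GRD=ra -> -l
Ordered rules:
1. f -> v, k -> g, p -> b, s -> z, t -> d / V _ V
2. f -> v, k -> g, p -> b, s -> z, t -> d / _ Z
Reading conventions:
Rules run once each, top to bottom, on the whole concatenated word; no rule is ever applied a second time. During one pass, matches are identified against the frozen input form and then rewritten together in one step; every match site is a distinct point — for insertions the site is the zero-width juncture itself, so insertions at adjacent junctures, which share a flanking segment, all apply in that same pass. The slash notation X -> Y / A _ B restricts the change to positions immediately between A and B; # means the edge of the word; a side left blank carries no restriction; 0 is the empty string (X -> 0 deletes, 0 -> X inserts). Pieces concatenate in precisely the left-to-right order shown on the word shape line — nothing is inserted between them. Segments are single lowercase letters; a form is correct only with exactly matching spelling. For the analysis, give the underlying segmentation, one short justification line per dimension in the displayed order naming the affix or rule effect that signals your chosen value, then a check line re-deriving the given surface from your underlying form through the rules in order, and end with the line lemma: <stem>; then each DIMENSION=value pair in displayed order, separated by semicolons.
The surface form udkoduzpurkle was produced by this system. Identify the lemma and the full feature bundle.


underlying: ud-kotuzpur-kle
SUR=ta - signalled by the affix ud-
GRD=vo - signalled by the affix -kle
check: udkotuzpurkle -> udkoduzpurkle -> udkoduzpurkle
lemma: kotuzpur; SUR=ta; GRD=vo


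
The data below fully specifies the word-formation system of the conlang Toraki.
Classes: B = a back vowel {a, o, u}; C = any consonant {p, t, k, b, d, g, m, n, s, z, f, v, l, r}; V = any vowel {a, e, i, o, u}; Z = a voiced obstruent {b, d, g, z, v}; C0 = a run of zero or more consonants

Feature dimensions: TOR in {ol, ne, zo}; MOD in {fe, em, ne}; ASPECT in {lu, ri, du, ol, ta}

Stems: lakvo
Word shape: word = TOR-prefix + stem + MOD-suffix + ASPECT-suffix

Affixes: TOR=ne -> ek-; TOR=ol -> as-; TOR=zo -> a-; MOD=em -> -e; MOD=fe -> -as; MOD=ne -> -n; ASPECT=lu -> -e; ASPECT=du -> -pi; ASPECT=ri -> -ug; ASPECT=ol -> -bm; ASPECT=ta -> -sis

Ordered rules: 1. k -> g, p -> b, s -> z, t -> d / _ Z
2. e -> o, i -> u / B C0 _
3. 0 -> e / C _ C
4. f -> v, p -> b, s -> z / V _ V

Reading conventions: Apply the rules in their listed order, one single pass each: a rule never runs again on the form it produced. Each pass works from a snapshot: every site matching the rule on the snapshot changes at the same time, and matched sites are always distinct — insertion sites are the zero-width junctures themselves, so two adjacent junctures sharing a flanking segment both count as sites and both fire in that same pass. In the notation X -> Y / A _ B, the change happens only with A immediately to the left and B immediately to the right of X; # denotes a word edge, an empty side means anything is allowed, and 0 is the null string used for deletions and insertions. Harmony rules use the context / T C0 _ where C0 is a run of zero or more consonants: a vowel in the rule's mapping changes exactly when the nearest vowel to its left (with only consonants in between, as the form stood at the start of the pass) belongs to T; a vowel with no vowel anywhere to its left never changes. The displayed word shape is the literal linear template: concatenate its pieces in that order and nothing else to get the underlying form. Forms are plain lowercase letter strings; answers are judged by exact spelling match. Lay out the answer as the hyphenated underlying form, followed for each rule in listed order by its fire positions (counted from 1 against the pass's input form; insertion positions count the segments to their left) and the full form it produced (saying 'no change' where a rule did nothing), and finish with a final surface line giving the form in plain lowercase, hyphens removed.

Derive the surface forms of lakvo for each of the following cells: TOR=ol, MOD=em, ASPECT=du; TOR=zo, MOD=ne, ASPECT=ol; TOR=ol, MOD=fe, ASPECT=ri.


cell TOR=ol, MOD=em, ASPECT=du:
underlying: as-lakvo-e-pi
1. k -> g, p -> b, s -> z, t -> d / _ Z: fires at position(s) 5: aslagvoepi
2. e -> o, i -> u / B C0 _: fires at position(s) 8: aslagvoopi
3. 0 -> e / C _ C: inserts after position(s) 2, 5: aselagevoopi
4. f -> v, p -> b, s -> z / V _ V: fires at position(s) 2, 11: azelagevoobi
surface: azelagevoobi

cell TOR=zo, MOD=ne, ASPECT=ol:
underlying: a-lakvo-n-bm
1. k -> g, p -> b, s -> z, t -> d / _ Z: fires at position(s) 4: alagvonbm
2. e -> o, i -> u / B C0 _: no change
3. 0 -> e / C _ C: inserts after position(s) 4, 7, 8: alagevonebem
4. f -> v, p -> b, s -> z / V _ V: no change
surface: alagevonebem

cell TOR=ol, MOD=fe, ASPECT=ri:
underlying: as-lakvo-as-ug
1. k -> g, p -> b, s -> z, t -> d / _ Z: fires at position(s) 5: aslagvoasug
2. e -> o, i -> u / B C0 _: no change
3. 0 -> e / C _ C: inserts after position(s) 2, 5: aselagevoasug
4. f -> v, p -> b, s -> z / V _ V: fires at position(s) 2, 11: azelagevoazug
surface: azelagevoazug


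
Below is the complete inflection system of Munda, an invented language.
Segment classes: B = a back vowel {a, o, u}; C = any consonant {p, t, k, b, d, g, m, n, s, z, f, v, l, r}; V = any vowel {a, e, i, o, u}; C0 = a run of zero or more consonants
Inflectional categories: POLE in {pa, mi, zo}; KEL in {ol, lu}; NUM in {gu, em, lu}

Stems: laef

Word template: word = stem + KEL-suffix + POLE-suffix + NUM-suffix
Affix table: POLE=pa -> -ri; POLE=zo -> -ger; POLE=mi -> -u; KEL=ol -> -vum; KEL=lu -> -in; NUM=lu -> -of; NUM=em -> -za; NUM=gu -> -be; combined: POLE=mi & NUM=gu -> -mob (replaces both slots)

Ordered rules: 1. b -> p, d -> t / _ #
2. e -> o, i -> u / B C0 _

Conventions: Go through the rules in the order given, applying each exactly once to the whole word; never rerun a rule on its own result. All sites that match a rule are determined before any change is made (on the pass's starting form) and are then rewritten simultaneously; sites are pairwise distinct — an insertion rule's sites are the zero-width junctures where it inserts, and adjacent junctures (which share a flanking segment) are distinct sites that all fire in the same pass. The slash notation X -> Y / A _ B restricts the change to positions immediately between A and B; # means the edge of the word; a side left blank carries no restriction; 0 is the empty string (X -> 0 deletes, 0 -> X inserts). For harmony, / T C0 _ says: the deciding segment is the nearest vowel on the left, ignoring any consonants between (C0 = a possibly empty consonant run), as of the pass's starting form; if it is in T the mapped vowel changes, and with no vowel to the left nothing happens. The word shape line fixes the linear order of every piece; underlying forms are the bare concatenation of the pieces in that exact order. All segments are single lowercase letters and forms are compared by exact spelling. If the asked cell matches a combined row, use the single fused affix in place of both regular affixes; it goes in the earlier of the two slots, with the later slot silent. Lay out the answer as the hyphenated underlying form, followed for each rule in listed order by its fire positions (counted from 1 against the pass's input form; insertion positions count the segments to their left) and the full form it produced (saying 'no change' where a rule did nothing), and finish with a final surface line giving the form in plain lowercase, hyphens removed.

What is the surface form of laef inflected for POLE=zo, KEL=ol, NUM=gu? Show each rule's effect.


underlying: laef-vum-ger-be
1. b -> p, d -> t / _ #: no change
2. e -> o, i -> u / B C0 _: fires at position(s) 3, 9: laofvumgorbe
surface: laofvumgorbe


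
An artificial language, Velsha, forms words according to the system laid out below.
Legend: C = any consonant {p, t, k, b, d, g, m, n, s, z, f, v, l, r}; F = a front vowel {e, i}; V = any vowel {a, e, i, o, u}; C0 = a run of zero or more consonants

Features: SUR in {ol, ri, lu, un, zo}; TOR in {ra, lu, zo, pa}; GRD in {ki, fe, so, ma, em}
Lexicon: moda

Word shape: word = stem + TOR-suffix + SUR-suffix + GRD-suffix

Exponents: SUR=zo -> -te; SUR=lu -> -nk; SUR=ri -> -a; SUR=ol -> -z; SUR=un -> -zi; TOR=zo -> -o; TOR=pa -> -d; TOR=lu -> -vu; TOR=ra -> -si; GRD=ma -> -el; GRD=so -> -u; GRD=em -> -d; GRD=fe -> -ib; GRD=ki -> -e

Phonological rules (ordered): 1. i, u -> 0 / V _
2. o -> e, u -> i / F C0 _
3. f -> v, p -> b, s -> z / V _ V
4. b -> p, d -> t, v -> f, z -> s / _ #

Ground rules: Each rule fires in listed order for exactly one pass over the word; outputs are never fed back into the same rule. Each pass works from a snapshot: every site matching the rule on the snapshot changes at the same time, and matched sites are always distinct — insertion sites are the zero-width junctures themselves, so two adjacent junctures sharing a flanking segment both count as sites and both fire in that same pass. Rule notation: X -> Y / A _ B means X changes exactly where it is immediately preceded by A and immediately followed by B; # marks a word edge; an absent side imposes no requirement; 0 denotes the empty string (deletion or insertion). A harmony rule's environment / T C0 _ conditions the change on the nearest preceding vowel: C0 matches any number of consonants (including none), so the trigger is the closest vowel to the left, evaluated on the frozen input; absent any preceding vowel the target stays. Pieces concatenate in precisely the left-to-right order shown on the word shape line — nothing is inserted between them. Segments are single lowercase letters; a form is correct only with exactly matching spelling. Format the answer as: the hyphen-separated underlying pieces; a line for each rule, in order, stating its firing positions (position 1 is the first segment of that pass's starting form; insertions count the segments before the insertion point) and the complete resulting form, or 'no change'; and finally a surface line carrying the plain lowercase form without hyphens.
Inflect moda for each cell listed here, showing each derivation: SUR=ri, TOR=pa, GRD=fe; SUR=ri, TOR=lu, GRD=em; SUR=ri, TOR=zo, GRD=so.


cell SUR=ri, TOR=pa, GRD=fe:
underlying: moda-d-a-ib
1. i, u -> 0 / V _: fires at position(s) 7: modadab
2. o -> e, u -> i / F C0 _: no change
3. f -> v, p -> b, s -> z / V _ V: no change
4. b -> p, d -> t, v -> f, z -> s / _ #: fires at position(s) 7: modadap
surface: modadap

cell SUR=ri, TOR=lu, GRD=em:
underlying: moda-vu-a-d
1. i, u -> 0 / V _: no change
2. o -> e, u -> i / F C0 _: no change
3. f -> v, p -> b, s -> z / V _ V: no change
4. b -> p, d -> t, v -> f, z -> s / _ #: fires at position(s) 8: modavuat
surface: modavuat

cell SUR=ri, TOR=zo, GRD=so:
underlying: moda-o-a-u
1. i, u -> 0 / V _: fires at position(s) 7: modaoa
2. o -> e, u -> i / F C0 _: no change
3. f -> v, p -> b, s -> z / V _ V: no change
4. b -> p, d -> t, v -> f, z -> s / _ #: no change
surface: modaoa


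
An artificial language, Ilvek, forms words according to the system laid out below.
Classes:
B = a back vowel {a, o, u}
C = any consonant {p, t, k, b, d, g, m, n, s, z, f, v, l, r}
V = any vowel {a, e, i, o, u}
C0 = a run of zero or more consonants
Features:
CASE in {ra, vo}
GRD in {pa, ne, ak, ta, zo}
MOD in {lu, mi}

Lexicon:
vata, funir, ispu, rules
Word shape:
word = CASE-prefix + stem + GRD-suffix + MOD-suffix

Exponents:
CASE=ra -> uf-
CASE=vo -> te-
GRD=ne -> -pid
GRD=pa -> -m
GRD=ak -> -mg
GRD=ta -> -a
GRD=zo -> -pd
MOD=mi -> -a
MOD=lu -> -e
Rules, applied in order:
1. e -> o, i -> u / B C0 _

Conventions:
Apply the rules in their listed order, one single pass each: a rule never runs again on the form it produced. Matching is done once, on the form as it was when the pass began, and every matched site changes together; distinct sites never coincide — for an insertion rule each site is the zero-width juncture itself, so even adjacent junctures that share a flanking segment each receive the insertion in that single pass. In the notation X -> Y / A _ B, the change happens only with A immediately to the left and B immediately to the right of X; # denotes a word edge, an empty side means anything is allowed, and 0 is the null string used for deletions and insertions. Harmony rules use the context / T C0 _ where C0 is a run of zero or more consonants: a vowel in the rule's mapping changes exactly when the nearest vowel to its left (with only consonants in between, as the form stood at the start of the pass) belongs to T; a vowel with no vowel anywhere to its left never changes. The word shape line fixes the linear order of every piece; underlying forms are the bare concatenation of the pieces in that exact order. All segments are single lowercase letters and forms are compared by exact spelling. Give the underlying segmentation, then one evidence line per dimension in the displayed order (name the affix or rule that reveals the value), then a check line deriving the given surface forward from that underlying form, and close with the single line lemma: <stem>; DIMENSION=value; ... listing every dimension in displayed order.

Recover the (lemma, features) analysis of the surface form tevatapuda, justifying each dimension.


underlying: te-vata-pid-a
CASE=vo - signalled by the affix te-
GRD=ne - signalled by the affix -pid
MOD=mi - signalled by the affix -a
check: tevatapida -> tevatapuda
lemma: vata; CASE=vo; GRD=ne; MOD=mi


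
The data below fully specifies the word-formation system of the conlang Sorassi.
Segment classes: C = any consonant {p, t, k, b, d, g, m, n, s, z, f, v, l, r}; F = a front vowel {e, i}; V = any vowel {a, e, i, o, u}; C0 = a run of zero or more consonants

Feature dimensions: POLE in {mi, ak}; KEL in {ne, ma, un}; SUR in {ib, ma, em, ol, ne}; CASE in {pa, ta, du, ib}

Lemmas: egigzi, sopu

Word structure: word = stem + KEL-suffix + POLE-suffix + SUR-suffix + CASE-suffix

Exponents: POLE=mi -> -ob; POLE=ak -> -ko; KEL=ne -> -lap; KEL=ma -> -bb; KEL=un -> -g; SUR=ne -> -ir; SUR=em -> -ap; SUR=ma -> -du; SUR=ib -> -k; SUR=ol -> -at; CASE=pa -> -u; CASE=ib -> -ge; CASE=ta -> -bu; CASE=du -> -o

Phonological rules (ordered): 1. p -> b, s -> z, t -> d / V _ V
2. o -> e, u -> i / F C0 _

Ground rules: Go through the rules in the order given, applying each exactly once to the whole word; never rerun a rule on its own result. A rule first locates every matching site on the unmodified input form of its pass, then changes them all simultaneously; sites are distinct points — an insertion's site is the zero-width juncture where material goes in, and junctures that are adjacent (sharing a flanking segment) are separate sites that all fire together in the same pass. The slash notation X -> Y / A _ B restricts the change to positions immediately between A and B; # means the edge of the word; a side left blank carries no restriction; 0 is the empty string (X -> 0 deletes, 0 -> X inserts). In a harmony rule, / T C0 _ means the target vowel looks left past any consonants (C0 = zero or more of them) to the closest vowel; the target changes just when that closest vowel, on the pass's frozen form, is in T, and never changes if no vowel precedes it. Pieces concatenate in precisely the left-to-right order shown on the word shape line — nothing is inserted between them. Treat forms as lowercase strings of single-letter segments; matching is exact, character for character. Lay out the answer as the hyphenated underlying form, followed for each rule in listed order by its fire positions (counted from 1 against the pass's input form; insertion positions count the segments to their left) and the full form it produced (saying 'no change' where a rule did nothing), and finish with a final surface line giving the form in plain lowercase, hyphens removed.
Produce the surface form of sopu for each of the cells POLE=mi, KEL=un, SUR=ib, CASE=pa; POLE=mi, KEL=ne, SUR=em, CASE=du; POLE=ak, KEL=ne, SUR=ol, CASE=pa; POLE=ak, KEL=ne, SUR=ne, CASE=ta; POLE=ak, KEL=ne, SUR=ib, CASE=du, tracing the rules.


cell POLE=mi, KEL=un, SUR=ib, CASE=pa:
underlying: sopu-g-ob-k-u
1. p -> b, s -> z, t -> d / V _ V: fires at position(s) 3: sobugobku
2. o -> e, u -> i / F C0 _: no change
surface: sobugobku

cell POLE=mi, KEL=ne, SUR=em, CASE=du:
underlying: sopu-lap-ob-ap-o
1. p -> b, s -> z, t -> d / V _ V: fires at position(s) 3, 7, 11: sobulabobabo
2. o -> e, u -> i / F C0 _: no change
surface: sobulabobabo

cell POLE=ak, KEL=ne, SUR=ol, CASE=pa:
underlying: sopu-lap-ko-at-u
1. p -> b, s -> z, t -> d / V _ V: fires at position(s) 3, 11: sobulapkoadu
2. o -> e, u -> i / F C0 _: no change
surface: sobulapkoadu

cell POLE=ak, KEL=ne, SUR=ne, CASE=ta:
underlying: sopu-lap-ko-ir-bu
1. p -> b, s -> z, t -> d / V _ V: fires at position(s) 3: sobulapkoirbu
2. o -> e, u -> i / F C0 _: fires at position(s) 13: sobulapkoirbi
surface: sobulapkoirbi

cell POLE=ak, KEL=ne, SUR=ib, CASE=du:
underlying: sopu-lap-ko-k-o
1. p -> b, s -> z, t -> d / V _ V: fires at position(s) 3: sobulapkoko
2. o -> e, u -> i / F C0 _: no change
surface: sobulapkoko
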